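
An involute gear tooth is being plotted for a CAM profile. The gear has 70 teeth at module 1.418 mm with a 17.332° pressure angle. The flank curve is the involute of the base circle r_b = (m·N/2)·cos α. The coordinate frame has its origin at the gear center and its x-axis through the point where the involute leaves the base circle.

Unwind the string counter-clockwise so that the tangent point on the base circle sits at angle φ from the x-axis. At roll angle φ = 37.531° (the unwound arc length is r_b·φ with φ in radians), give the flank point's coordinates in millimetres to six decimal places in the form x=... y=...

pitch radius r_p = m·N/2 = 1.418·70/2 = 49.630000
base radius r_b = r_p·cos α = 49.630000·cos 17.332° = 47.376528
roll angle φ = 37.531° = 0.65503952 rad
x = r_b·(cos φ + φ·sin φ) = 47.376528·(0.79302385 + 0.65503952·0.60919059) = 56.476032
y = r_b·(sin φ − φ·cos φ) = 47.376528·(0.60919059 − 0.65503952·0.79302385) = 4.251031

x=56.476032 y=4.251031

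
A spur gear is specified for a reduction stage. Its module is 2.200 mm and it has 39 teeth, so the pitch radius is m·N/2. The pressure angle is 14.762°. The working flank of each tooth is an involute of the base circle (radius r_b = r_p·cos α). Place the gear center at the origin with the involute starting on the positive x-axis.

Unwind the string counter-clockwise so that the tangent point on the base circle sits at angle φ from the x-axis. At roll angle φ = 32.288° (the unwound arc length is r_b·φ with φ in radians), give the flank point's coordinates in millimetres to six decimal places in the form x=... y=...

x=47.557178 y=2.396954

pitch radius r_p = m·N/2 = 2.200·39/2 = 42.900000
base radius r_b = r_p·cos α = 42.900000·cos 14.762° = 41.483982
roll angle φ = 32.288° = 0.56353191 rad
x = r_b·(cos φ + φ·sin φ) = 41.483982·(0.84537373 + 0.56353191·0.53417531) = 47.557178
y = r_b·(sin φ − φ·cos φ) = 41.483982·(0.53417531 − 0.56353191·0.84537373) = 2.396954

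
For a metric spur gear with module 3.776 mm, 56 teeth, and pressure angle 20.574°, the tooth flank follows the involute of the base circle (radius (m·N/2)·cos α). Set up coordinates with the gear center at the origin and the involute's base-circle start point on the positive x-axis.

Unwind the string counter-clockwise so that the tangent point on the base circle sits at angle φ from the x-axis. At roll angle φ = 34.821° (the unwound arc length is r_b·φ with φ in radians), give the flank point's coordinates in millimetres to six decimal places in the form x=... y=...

pitch radius r_p = m·N/2 = 3.776·56/2 = 105.728000
base radius r_b = r_p·cos α = 105.728000·cos 20.574° = 98.984573
roll angle φ = 34.821° = 0.60774110 rad
x = r_b·(cos φ + φ·sin φ) = 98.984573·(0.82093998 + 0.60774110·0.57101450) = 115.610908
y = r_b·(sin φ − φ·cos φ) = 98.984573·(0.57101450 − 0.60774110·0.82093998) = 7.136346

x=115.610908 y=7.136346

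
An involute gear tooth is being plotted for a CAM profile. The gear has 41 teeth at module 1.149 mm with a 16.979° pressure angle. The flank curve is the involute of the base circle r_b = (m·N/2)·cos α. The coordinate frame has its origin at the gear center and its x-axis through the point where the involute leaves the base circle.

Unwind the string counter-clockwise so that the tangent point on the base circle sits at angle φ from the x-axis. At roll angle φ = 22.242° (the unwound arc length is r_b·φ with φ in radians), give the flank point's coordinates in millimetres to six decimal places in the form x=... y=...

pitch radius r_p = m·N/2 = 1.149·41/2 = 23.554500
base radius r_b = r_p·cos α = 23.554500·cos 16.979° = 22.527803
roll angle φ = 22.242° = 0.38819613 rad
x = r_b·(cos φ + φ·sin φ) = 22.527803·(0.92559336 + 0.38819613·0.37851938) = 24.161815
y = r_b·(sin φ − φ·cos φ) = 22.527803·(0.37851938 − 0.38819613·0.92559336) = 0.432705

x=24.161815 y=0.432705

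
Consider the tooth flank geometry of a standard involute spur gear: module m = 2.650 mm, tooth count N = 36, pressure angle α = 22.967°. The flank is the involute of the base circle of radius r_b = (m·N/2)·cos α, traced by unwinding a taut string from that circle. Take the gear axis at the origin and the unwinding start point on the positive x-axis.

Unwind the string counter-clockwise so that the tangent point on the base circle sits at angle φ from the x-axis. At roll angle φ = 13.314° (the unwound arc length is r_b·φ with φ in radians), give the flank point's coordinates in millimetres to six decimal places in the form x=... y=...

x=45.088598 y=0.182701

pitch radius r_p = m·N/2 = 2.650·36/2 = 47.700000
base radius r_b = r_p·cos α = 47.700000·cos 22.967° = 43.918809
roll angle φ = 13.314° = 0.23237314 rad
x = r_b·(cos φ + φ·sin φ) = 43.918809·(0.97312263 + 0.23237314·0.23028752) = 45.088598
y = r_b·(sin φ − φ·cos φ) = 43.918809·(0.23028752 − 0.23237314·0.97312263) = 0.182701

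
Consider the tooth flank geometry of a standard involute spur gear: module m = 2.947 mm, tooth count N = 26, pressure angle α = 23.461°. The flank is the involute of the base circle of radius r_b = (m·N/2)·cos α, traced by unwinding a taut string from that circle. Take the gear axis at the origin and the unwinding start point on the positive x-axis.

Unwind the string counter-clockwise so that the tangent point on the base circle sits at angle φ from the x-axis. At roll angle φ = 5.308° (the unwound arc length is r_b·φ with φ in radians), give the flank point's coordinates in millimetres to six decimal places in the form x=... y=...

x=35.294367 y=0.009306

pitch radius r_p = m·N/2 = 2.947·26/2 = 38.311000
base radius r_b = r_p·cos α = 38.311000·cos 23.461° = 35.143879
roll angle φ = 5.308° = 0.09264208 rad
x = r_b·(cos φ + φ·sin φ) = 35.143879·(0.99571179 + 0.09264208·0.09250962) = 35.294367
y = r_b·(sin φ − φ·cos φ) = 35.143879·(0.09250962 − 0.09264208·0.99571179) = 0.009306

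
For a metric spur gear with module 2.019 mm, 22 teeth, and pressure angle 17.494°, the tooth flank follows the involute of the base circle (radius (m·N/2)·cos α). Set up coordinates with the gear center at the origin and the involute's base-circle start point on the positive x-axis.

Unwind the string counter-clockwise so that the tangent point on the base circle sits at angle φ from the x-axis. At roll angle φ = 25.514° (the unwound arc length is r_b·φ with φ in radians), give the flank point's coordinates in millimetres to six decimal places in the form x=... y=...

x=23.178952 y=0.611185

pitch radius r_p = m·N/2 = 2.019·22/2 = 22.209000
base radius r_b = r_p·cos α = 22.209000·cos 17.494° = 21.181799
roll angle φ = 25.514° = 0.44530331 rad
x = r_b·(cos φ + φ·sin φ) = 21.181799·(0.90248006 + 0.44530331·0.43073163) = 23.178952
y = r_b·(sin φ − φ·cos φ) = 21.181799·(0.43073163 − 0.44530331·0.90248006) = 0.611185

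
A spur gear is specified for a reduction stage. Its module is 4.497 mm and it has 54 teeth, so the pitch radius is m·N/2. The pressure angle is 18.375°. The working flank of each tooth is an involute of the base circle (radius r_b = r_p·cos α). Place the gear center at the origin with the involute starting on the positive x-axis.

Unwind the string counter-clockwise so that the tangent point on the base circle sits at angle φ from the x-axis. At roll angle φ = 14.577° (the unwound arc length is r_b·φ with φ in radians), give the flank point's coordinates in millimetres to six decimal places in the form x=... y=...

pitch radius r_p = m·N/2 = 4.497·54/2 = 121.419000
base radius r_b = r_p·cos α = 121.419000·cos 18.375° = 115.228288
roll angle φ = 14.577° = 0.25441665 rad
x = r_b·(cos φ + φ·sin φ) = 115.228288·(0.96781028 + 0.25441665·0.25168087) = 118.897397
y = r_b·(sin φ − φ·cos φ) = 115.228288·(0.25168087 − 0.25441665·0.96781028) = 0.628436

x=118.897397 y=0.628436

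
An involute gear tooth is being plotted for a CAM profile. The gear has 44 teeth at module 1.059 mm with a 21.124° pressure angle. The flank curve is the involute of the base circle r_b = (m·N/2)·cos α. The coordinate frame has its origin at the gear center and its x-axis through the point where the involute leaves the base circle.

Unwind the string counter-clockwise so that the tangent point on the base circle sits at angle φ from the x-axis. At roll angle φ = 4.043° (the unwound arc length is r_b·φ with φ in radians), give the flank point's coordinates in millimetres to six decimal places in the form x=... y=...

x=21.786474 y=0.002544

pitch radius r_p = m·N/2 = 1.059·44/2 = 23.298000
base radius r_b = r_p·cos α = 23.298000·cos 21.124° = 21.732436
roll angle φ = 4.043° = 0.07056366 rad
x = r_b·(cos φ + φ·sin φ) = 21.732436·(0.99751142 + 0.07056366·0.07050512) = 21.786474
y = r_b·(sin φ − φ·cos φ) = 21.732436·(0.07050512 − 0.07056366·0.99751142) = 0.002544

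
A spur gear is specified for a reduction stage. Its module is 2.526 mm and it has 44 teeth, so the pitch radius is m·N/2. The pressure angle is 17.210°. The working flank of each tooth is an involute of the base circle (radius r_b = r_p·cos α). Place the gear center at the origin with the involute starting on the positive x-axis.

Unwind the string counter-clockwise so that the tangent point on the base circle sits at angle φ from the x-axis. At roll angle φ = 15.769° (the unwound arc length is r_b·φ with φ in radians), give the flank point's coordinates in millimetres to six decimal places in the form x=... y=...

x=55.056409 y=0.366094

pitch radius r_p = m·N/2 = 2.526·44/2 = 55.572000
base radius r_b = r_p·cos α = 55.572000·cos 17.210° = 53.083860
roll angle φ = 15.769° = 0.27522097 rad
x = r_b·(cos φ + φ·sin φ) = 53.083860·(0.96236517 + 0.27522097·0.27175960) = 55.056409
y = r_b·(sin φ − φ·cos φ) = 53.083860·(0.27175960 − 0.27522097·0.96236517) = 0.366094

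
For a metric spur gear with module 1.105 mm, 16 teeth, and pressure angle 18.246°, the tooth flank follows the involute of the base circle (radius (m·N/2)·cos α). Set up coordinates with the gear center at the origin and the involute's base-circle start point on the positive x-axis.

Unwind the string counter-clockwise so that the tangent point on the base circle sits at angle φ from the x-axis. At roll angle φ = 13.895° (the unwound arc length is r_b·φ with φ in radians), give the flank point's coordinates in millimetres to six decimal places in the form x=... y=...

pitch radius r_p = m·N/2 = 1.105·16/2 = 8.840000
base radius r_b = r_p·cos α = 8.840000·cos 18.246° = 8.395534
roll angle φ = 13.895° = 0.24251350 rad
x = r_b·(cos φ + φ·sin φ) = 8.395534·(0.97073744 + 0.24251350·0.24014333) = 8.638798
y = r_b·(sin φ − φ·cos φ) = 8.395534·(0.24014333 − 0.24251350·0.97073744) = 0.039681

x=8.638798 y=0.039681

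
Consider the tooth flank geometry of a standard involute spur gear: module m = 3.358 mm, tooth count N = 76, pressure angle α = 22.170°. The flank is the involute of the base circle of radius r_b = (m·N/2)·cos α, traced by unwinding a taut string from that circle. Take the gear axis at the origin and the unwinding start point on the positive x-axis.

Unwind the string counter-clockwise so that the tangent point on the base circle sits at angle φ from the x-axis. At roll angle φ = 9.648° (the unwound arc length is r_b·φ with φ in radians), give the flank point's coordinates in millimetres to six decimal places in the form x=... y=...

pitch radius r_p = m·N/2 = 3.358·76/2 = 127.604000
base radius r_b = r_p·cos α = 127.604000·cos 22.170° = 118.170019
roll angle φ = 9.648° = 0.16838937 rad
x = r_b·(cos φ + φ·sin φ) = 118.170019·(0.98585598 + 0.16838937·0.16759471) = 119.833515
y = r_b·(sin φ − φ·cos φ) = 118.170019·(0.16759471 − 0.16838937·0.98585598) = 0.187542

x=119.833515 y=0.187542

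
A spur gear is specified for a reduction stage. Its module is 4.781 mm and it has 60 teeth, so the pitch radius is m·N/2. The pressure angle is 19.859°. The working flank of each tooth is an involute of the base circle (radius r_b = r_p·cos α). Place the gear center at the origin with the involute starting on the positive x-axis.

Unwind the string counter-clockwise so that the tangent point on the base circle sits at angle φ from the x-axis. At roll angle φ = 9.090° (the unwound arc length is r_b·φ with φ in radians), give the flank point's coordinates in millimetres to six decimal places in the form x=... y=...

pitch radius r_p = m·N/2 = 4.781·60/2 = 143.430000
base radius r_b = r_p·cos α = 143.430000·cos 19.859° = 134.900427
roll angle φ = 9.090° = 0.15865043 rad
x = r_b·(cos φ + φ·sin φ) = 134.900427·(0.98744140 + 0.15865043·0.15798573) = 136.587478
y = r_b·(sin φ − φ·cos φ) = 134.900427·(0.15798573 − 0.15865043·0.98744140) = 0.179111

x=136.587478 y=0.179111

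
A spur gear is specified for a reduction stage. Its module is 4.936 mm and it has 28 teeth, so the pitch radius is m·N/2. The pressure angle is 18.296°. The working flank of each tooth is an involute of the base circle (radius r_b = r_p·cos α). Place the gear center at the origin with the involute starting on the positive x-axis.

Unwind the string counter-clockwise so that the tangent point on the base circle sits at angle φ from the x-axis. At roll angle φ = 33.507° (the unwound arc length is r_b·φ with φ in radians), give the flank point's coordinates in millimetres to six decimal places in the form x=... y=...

pitch radius r_p = m·N/2 = 4.936·28/2 = 69.104000
base radius r_b = r_p·cos α = 69.104000·cos 18.296° = 65.610613
roll angle φ = 33.507° = 0.58480747 rad
x = r_b·(cos φ + φ·sin φ) = 65.610613·(0.83381838 + 0.58480747·0.55203886) = 75.888833
y = r_b·(sin φ − φ·cos φ) = 65.610613·(0.55203886 − 0.58480747·0.83381838) = 4.226349

x=75.888833 y=4.226349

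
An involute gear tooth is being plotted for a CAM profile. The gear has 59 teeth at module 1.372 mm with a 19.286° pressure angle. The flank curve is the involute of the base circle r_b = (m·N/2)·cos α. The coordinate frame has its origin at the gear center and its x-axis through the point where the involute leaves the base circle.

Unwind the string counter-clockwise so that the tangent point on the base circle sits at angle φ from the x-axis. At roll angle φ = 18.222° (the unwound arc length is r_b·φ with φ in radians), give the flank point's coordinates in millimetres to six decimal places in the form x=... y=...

pitch radius r_p = m·N/2 = 1.372·59/2 = 40.474000
base radius r_b = r_p·cos α = 40.474000·cos 19.286° = 38.202667
roll angle φ = 18.222° = 0.31803390 rad
x = r_b·(cos φ + φ·sin φ) = 38.202667·(0.94985205 + 0.31803390·0.31269966) = 40.086102
y = r_b·(sin φ − φ·cos φ) = 38.202667·(0.31269966 − 0.31803390·0.94985205) = 0.405503

x=40.086102 y=0.405503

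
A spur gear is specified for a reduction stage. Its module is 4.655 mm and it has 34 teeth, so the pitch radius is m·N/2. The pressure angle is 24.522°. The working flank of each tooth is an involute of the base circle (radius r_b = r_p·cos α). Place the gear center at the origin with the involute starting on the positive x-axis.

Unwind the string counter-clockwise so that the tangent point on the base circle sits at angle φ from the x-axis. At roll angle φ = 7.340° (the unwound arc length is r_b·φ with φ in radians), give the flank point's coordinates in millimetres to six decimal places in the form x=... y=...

x=72.585546 y=0.050373

pitch radius r_p = m·N/2 = 4.655·34/2 = 79.135000
base radius r_b = r_p·cos α = 79.135000·cos 24.522° = 71.997179
roll angle φ = 7.340° = 0.12810717 rad
x = r_b·(cos φ + φ·sin φ) = 71.997179·(0.99180549 + 0.12810717·0.12775705) = 72.585546
y = r_b·(sin φ − φ·cos φ) = 71.997179·(0.12775705 − 0.12810717·0.99180549) = 0.050373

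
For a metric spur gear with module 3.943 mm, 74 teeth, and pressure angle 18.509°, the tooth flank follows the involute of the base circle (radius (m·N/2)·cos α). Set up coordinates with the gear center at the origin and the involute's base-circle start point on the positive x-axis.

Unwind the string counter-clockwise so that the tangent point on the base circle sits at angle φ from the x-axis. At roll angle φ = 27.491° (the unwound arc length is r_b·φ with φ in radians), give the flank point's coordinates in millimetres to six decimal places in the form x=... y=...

x=153.364327 y=4.977525

pitch radius r_p = m·N/2 = 3.943·74/2 = 145.891000
base radius r_b = r_p·cos α = 145.891000·cos 18.509° = 138.344613
roll angle φ = 27.491° = 0.47980846 rad
x = r_b·(cos φ + φ·sin φ) = 138.344613·(0.88708335 + 0.47980846·0.46160928) = 153.364327
y = r_b·(sin φ − φ·cos φ) = 138.344613·(0.46160928 − 0.47980846·0.88708335) = 4.977525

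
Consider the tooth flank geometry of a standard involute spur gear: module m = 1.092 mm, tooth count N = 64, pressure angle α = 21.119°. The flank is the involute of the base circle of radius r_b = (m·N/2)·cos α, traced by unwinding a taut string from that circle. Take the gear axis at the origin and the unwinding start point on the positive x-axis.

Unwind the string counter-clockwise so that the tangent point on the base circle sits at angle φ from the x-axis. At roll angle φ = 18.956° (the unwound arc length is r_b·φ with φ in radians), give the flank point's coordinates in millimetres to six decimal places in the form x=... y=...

x=34.332434 y=0.389195

pitch radius r_p = m·N/2 = 1.092·64/2 = 34.944000
base radius r_b = r_p·cos α = 34.944000·cos 21.119° = 32.596955
roll angle φ = 18.956° = 0.33084461 rad
x = r_b·(cos φ + φ·sin φ) = 32.596955·(0.94576832 + 0.33084461·0.32484195) = 34.332434
y = r_b·(sin φ − φ·cos φ) = 32.596955·(0.32484195 − 0.33084461·0.94576832) = 0.389195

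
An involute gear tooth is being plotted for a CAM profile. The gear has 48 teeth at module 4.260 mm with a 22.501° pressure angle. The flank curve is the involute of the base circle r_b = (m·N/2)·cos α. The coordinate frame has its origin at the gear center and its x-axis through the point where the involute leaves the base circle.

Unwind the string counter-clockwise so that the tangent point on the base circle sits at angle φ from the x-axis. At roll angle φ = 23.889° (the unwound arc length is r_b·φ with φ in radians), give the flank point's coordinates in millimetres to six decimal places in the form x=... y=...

x=102.313575 y=2.242690

pitch radius r_p = m·N/2 = 4.260·48/2 = 102.240000
base radius r_b = r_p·cos α = 102.240000·cos 22.501° = 94.456761
roll angle φ = 23.889° = 0.41694171 rad
x = r_b·(cos φ + φ·sin φ) = 94.456761·(0.91433172 + 0.41694171·0.40496606) = 102.313575
y = r_b·(sin φ − φ·cos φ) = 94.456761·(0.40496606 − 0.41694171·0.91433172) = 2.242690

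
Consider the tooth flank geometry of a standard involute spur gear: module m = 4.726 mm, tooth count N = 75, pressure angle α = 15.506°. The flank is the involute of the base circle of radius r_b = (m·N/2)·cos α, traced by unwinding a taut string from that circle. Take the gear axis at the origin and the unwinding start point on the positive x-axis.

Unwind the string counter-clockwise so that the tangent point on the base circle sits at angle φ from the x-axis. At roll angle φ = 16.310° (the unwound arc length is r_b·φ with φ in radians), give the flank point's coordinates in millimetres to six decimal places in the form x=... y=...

pitch radius r_p = m·N/2 = 4.726·75/2 = 177.225000
base radius r_b = r_p·cos α = 177.225000·cos 15.506° = 170.774446
roll angle φ = 16.310° = 0.28466320 rad
x = r_b·(cos φ + φ·sin φ) = 170.774446·(0.95975629 + 0.28466320·0.28083422) = 177.554100
y = r_b·(sin φ − φ·cos φ) = 170.774446·(0.28083422 − 0.28466320·0.95975629) = 1.302484

x=177.554100 y=1.302484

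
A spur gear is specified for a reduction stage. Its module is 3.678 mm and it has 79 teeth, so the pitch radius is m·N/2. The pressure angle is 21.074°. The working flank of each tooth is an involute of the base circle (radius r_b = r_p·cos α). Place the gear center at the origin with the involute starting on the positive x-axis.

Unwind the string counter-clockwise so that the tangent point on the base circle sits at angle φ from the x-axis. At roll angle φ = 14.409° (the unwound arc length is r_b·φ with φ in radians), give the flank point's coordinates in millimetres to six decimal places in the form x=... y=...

x=139.783440 y=0.714181

pitch radius r_p = m·N/2 = 3.678·79/2 = 145.281000
base radius r_b = r_p·cos α = 145.281000·cos 21.074° = 135.564142
roll angle φ = 14.409° = 0.25148449 rad
x = r_b·(cos φ + φ·sin φ) = 135.564142·(0.96854409 + 0.25148449·0.24884203) = 139.783440
y = r_b·(sin φ − φ·cos φ) = 135.564142·(0.24884203 − 0.25148449·0.96854409) = 0.714181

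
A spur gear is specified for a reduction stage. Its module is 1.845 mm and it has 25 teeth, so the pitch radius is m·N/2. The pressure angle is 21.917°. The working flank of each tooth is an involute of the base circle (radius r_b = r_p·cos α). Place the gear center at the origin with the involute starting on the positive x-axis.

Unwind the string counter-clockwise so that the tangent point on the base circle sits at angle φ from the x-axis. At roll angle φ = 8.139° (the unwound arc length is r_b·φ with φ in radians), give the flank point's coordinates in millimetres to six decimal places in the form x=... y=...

pitch radius r_p = m·N/2 = 1.845·25/2 = 23.062500
base radius r_b = r_p·cos α = 23.062500·cos 21.917° = 21.395670
roll angle φ = 8.139° = 0.14205235 rad
x = r_b·(cos φ + φ·sin φ) = 21.395670·(0.98992752 + 0.14205235·0.14157509) = 21.610453
y = r_b·(sin φ − φ·cos φ) = 21.395670·(0.14157509 − 0.14205235·0.98992752) = 0.020402

x=21.610453 y=0.020402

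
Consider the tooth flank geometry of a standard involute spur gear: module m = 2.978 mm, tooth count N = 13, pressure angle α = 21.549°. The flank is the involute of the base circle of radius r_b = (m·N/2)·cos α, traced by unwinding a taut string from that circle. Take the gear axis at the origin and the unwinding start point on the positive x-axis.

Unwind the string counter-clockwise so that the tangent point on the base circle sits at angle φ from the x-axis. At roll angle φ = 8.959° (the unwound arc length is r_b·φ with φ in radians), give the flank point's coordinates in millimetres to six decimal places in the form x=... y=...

x=18.222772 y=0.022887

pitch radius r_p = m·N/2 = 2.978·13/2 = 19.357000
base radius r_b = r_p·cos α = 19.357000·cos 21.549° = 18.004019
roll angle φ = 8.959° = 0.15636405 rad
x = r_b·(cos φ + φ·sin φ) = 18.004019·(0.98780003 + 0.15636405·0.15572765) = 18.222772
y = r_b·(sin φ − φ·cos φ) = 18.004019·(0.15572765 − 0.15636405·0.98780003) = 0.022887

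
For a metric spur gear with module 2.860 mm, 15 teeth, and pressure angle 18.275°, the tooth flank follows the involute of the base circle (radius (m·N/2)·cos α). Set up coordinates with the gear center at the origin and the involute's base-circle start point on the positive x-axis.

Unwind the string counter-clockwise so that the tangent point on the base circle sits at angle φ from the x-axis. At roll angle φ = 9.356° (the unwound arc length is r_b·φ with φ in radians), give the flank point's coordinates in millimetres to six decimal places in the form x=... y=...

pitch radius r_p = m·N/2 = 2.860·15/2 = 21.450000
base radius r_b = r_p·cos α = 21.450000·cos 18.275° = 20.368113
roll angle φ = 9.356° = 0.16329300 rad
x = r_b·(cos φ + φ·sin φ) = 20.368113·(0.98669730 + 0.16329300·0.16256828) = 20.637860
y = r_b·(sin φ − φ·cos φ) = 20.368113·(0.16256828 − 0.16329300·0.98669730) = 0.029483

x=20.637860 y=0.029483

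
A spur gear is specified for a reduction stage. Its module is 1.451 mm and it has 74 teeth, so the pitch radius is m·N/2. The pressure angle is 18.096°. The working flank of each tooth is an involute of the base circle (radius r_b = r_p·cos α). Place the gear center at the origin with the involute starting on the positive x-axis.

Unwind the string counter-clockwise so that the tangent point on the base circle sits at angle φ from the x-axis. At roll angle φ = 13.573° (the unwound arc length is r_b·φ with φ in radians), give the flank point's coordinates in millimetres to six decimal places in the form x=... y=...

x=52.443383 y=0.224873

pitch radius r_p = m·N/2 = 1.451·74/2 = 53.687000
base radius r_b = r_p·cos α = 53.687000·cos 18.096° = 51.031502
roll angle φ = 13.573° = 0.23689354 rad
x = r_b·(cos φ + φ·sin φ) = 51.031502·(0.97207170 + 0.23689354·0.23468406) = 52.443383
y = r_b·(sin φ − φ·cos φ) = 51.031502·(0.23468406 − 0.23689354·0.97207170) = 0.224873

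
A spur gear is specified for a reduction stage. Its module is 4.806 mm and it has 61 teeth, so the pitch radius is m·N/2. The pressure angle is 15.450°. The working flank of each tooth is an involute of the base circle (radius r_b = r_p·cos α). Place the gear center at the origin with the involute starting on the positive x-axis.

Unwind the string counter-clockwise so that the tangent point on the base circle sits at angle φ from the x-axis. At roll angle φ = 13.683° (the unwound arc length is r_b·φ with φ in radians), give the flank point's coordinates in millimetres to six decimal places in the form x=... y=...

x=145.257611 y=0.637786

pitch radius r_p = m·N/2 = 4.806·61/2 = 146.583000
base radius r_b = r_p·cos α = 146.583000·cos 15.450° = 141.285973
roll angle φ = 13.683° = 0.23881340 rad
x = r_b·(cos φ + φ·sin φ) = 141.285973·(0.97161935 + 0.23881340·0.23654987) = 145.257611
y = r_b·(sin φ − φ·cos φ) = 141.285973·(0.23654987 − 0.23881340·0.97161935) = 0.637786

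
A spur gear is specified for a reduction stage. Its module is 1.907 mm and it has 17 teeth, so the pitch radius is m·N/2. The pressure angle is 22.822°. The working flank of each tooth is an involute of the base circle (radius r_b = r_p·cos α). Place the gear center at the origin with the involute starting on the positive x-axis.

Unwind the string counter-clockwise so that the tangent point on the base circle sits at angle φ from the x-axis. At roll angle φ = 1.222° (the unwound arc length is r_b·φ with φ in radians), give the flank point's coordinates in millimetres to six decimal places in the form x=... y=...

x=14.943925 y=0.000048

pitch radius r_p = m·N/2 = 1.907·17/2 = 16.209500
base radius r_b = r_p·cos α = 16.209500·cos 22.822° = 14.940528
roll angle φ = 1.222° = 0.02132792 rad
x = r_b·(cos φ + φ·sin φ) = 14.940528·(0.99977257 + 0.02132792·0.02132631) = 14.943925
y = r_b·(sin φ − φ·cos φ) = 14.940528·(0.02132631 − 0.02132792·0.99977257) = 0.000048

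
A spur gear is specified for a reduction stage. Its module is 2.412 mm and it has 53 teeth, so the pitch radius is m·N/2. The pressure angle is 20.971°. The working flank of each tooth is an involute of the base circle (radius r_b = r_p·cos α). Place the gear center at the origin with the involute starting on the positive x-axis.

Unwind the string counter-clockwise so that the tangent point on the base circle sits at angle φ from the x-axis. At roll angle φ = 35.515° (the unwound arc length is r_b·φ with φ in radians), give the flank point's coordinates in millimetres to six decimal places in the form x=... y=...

pitch radius r_p = m·N/2 = 2.412·53/2 = 63.918000
base radius r_b = r_p·cos α = 63.918000·cos 20.971° = 59.684180
roll angle φ = 35.515° = 0.61985368 rad
x = r_b·(cos φ + φ·sin φ) = 59.684180·(0.81396346 + 0.61985368·0.58091607) = 70.071998
y = r_b·(sin φ − φ·cos φ) = 59.684180·(0.58091607 − 0.61985368·0.81396346) = 4.558548

x=70.071998 y=4.558548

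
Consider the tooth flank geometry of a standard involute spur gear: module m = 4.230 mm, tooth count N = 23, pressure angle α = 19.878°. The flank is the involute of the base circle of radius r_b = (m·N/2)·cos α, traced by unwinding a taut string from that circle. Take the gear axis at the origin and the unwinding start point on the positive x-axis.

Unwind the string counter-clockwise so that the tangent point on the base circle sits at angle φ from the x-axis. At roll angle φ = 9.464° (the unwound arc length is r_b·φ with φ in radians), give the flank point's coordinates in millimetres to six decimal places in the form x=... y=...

x=46.366491 y=0.068534

pitch radius r_p = m·N/2 = 4.230·23/2 = 48.645000
base radius r_b = r_p·cos α = 48.645000·cos 19.878° = 45.746670
roll angle φ = 9.464° = 0.16517796 rad
x = r_b·(cos φ + φ·sin φ) = 45.746670·(0.98638911 + 0.16517796·0.16442787) = 46.366491
y = r_b·(sin φ − φ·cos φ) = 45.746670·(0.16442787 − 0.16517796·0.98638911) = 0.068534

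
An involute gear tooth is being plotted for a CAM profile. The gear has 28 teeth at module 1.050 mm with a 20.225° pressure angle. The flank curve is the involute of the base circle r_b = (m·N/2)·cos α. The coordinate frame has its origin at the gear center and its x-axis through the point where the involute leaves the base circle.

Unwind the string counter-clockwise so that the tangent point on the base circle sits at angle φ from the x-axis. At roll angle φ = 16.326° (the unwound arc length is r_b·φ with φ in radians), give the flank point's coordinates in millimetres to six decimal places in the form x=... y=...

pitch radius r_p = m·N/2 = 1.050·28/2 = 14.700000
base radius r_b = r_p·cos α = 14.700000·cos 20.225° = 13.793631
roll angle φ = 16.326° = 0.28494245 rad
x = r_b·(cos φ + φ·sin φ) = 13.793631·(0.95967783 + 0.28494245·0.28110223) = 14.342284
y = r_b·(sin φ − φ·cos φ) = 13.793631·(0.28110223 − 0.28494245·0.95967783) = 0.105511

x=14.342284 y=0.105511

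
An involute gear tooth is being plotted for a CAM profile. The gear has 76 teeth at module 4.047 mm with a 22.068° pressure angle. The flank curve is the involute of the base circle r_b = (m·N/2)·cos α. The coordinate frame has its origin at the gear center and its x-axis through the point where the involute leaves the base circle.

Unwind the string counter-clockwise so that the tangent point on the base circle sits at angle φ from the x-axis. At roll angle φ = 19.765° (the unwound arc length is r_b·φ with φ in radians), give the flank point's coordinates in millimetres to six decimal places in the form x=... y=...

pitch radius r_p = m·N/2 = 4.047·76/2 = 153.786000
base radius r_b = r_p·cos α = 153.786000·cos 22.068° = 142.519424
roll angle φ = 19.765° = 0.34496433 rad
x = r_b·(cos φ + φ·sin φ) = 142.519424·(0.94108752 + 0.34496433·0.33816311) = 150.748741
y = r_b·(sin φ − φ·cos φ) = 142.519424·(0.33816311 − 0.34496433·0.94108752) = 1.927074

x=150.748741 y=1.927074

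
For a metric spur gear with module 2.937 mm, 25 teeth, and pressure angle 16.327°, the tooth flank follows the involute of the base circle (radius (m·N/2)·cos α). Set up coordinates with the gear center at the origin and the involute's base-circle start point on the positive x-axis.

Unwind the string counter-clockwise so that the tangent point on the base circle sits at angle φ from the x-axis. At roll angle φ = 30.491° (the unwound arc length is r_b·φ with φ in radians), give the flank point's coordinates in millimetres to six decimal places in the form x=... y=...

x=39.873197 y=1.720337

pitch radius r_p = m·N/2 = 2.937·25/2 = 36.712500
base radius r_b = r_p·cos α = 36.712500·cos 16.327° = 35.231992
roll angle φ = 30.491° = 0.53216834 rad
x = r_b·(cos φ + φ·sin φ) = 35.231992·(0.86170887 + 0.53216834·0.50740301) = 39.873197
y = r_b·(sin φ − φ·cos φ) = 35.231992·(0.50740301 − 0.53216834·0.86170887) = 1.720337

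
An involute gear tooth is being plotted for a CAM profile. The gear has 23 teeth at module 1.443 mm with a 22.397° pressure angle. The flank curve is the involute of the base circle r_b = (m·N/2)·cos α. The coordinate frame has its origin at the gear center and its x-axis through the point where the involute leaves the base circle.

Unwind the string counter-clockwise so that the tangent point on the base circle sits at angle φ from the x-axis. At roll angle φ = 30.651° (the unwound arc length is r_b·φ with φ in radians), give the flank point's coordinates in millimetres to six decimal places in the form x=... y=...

x=17.383530 y=0.760794

pitch radius r_p = m·N/2 = 1.443·23/2 = 16.594500
base radius r_b = r_p·cos α = 16.594500·cos 22.397° = 15.342710
roll angle φ = 30.651° = 0.53496087 rad
x = r_b·(cos φ + φ·sin φ) = 15.342710·(0.86028858 + 0.53496087·0.50980738) = 17.383530
y = r_b·(sin φ − φ·cos φ) = 15.342710·(0.50980738 − 0.53496087·0.86028858) = 0.760794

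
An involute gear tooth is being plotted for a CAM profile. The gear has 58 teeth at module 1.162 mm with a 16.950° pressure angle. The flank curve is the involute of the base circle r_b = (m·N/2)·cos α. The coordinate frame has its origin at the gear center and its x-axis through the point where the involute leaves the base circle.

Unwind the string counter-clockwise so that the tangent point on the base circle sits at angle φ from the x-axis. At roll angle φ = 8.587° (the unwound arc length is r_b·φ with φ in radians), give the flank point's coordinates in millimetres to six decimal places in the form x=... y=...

pitch radius r_p = m·N/2 = 1.162·58/2 = 33.698000
base radius r_b = r_p·cos α = 33.698000·cos 16.950° = 32.234143
roll angle φ = 8.587° = 0.14987142 rad
x = r_b·(cos φ + φ·sin φ) = 32.234143·(0.98879028 + 0.14987142·0.14931100) = 32.594126
y = r_b·(sin φ − φ·cos φ) = 32.234143·(0.14931100 − 0.14987142·0.98879028) = 0.036089

x=32.594126 y=0.036089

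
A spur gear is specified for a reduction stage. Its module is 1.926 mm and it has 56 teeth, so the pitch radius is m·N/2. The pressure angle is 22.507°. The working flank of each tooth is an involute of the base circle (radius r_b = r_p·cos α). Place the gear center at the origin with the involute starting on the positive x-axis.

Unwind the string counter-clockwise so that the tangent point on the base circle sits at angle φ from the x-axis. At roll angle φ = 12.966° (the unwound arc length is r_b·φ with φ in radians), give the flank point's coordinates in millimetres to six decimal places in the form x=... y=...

pitch radius r_p = m·N/2 = 1.926·56/2 = 53.928000
base radius r_b = r_p·cos α = 53.928000·cos 22.507° = 49.820454
roll angle φ = 12.966° = 0.22629939 rad
x = r_b·(cos φ + φ·sin φ) = 49.820454·(0.97450338 + 0.22629939·0.22437281) = 51.079856
y = r_b·(sin φ − φ·cos φ) = 49.820454·(0.22437281 − 0.22629939·0.97450338) = 0.191474

x=51.079856 y=0.191474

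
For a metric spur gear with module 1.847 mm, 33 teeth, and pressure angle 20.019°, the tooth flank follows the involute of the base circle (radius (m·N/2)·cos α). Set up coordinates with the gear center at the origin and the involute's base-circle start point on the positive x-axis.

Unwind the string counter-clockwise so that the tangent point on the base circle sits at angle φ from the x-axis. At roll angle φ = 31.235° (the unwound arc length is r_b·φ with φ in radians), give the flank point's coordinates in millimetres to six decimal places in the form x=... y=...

x=32.578118 y=1.500920

pitch radius r_p = m·N/2 = 1.847·33/2 = 30.475500
base radius r_b = r_p·cos α = 30.475500·cos 20.019° = 28.634144
roll angle φ = 31.235° = 0.54515359 rad
x = r_b·(cos φ + φ·sin φ) = 28.634144·(0.85504766 + 0.54515359·0.51854942) = 32.578118
y = r_b·(sin φ − φ·cos φ) = 28.634144·(0.51854942 − 0.54515359·0.85504766) = 1.500920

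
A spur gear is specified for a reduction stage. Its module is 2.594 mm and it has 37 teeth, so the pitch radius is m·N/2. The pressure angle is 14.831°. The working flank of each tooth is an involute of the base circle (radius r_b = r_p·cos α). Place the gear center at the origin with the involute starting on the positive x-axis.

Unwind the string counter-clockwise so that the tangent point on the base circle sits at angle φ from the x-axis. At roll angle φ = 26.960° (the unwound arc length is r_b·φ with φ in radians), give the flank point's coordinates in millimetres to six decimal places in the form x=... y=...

x=51.245059 y=1.575618

pitch radius r_p = m·N/2 = 2.594·37/2 = 47.989000
base radius r_b = r_p·cos α = 47.989000·cos 14.831° = 46.390248
roll angle φ = 26.960° = 0.47054077 rad
x = r_b·(cos φ + φ·sin φ) = 46.390248·(0.89132325 + 0.47054077·0.45336835) = 51.245059
y = r_b·(sin φ − φ·cos φ) = 46.390248·(0.45336835 − 0.47054077·0.89132325) = 1.575618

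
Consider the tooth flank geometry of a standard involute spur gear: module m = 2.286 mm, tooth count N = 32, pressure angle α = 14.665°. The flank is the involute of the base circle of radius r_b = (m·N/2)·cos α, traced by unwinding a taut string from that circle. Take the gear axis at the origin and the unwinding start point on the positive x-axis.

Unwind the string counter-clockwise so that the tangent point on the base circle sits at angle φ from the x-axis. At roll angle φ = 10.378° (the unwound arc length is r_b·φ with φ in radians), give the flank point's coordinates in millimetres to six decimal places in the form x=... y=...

pitch radius r_p = m·N/2 = 2.286·32/2 = 36.576000
base radius r_b = r_p·cos α = 36.576000·cos 14.665° = 35.384448
roll angle φ = 10.378° = 0.18113027 rad
x = r_b·(cos φ + φ·sin φ) = 35.384448·(0.98364071 + 0.18113027·0.18014147) = 35.960146
y = r_b·(sin φ − φ·cos φ) = 35.384448·(0.18014147 − 0.18113027·0.98364071) = 0.069862

x=35.960146 y=0.069862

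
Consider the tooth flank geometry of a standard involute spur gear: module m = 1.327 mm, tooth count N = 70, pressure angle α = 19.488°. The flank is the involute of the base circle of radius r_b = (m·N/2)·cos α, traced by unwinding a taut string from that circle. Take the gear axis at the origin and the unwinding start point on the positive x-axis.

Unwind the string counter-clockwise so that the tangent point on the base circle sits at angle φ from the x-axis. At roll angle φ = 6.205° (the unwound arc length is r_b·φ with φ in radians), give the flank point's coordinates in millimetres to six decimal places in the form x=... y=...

pitch radius r_p = m·N/2 = 1.327·70/2 = 46.445000
base radius r_b = r_p·cos α = 46.445000·cos 19.488° = 43.784230
roll angle φ = 6.205° = 0.10829768 rad
x = r_b·(cos φ + φ·sin φ) = 43.784230·(0.99414154 + 0.10829768·0.10808611) = 44.040237
y = r_b·(sin φ − φ·cos φ) = 43.784230·(0.10808611 − 0.10829768·0.99414154) = 0.018516

x=44.040237 y=0.018516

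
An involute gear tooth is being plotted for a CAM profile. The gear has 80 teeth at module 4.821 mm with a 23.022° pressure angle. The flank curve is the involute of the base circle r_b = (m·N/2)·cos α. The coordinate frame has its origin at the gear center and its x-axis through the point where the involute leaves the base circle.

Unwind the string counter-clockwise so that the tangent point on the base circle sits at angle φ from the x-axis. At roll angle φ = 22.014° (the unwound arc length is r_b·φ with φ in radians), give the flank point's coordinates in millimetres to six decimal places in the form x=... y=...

pitch radius r_p = m·N/2 = 4.821·80/2 = 192.840000
base radius r_b = r_p·cos α = 192.840000·cos 23.022° = 177.481211
roll angle φ = 22.014° = 0.38421678 rad
x = r_b·(cos φ + φ·sin φ) = 177.481211·(0.92709229 + 0.38421678·0.37483314) = 190.101807
y = r_b·(sin φ − φ·cos φ) = 177.481211·(0.37483314 − 0.38421678·0.92709229) = 3.306248

x=190.101807 y=3.306248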